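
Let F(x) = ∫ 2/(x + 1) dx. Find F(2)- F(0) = -log(2) + log(18)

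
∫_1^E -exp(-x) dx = -exp(-1) + exp(-E)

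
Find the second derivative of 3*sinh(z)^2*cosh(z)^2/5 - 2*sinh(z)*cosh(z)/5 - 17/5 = 12*(cosh(2*z) - 1)^2/5 - 4*sinh(2*z)/5 + 24*cosh(2*z)/5 - 18/5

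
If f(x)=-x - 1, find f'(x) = -1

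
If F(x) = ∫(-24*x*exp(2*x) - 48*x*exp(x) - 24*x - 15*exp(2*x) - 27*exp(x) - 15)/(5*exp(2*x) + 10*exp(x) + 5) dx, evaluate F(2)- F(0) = -159/10 + 3*exp(2)/(5*(1 + exp(2)))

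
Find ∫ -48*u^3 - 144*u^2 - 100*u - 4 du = -12*u^4 - 48*u^3 - 50*u^2 - 4*u + C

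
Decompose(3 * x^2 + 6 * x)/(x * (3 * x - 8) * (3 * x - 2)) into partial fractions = -4/(3*(3*x - 2)) + 7/(3*(3*x - 8))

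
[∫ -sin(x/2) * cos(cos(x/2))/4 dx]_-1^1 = 0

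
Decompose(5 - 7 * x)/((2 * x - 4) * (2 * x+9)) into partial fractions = -73/(26*(2*x + 9)) - 9/(26*(x - 2))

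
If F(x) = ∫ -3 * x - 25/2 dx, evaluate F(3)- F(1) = -37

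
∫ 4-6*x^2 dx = -2*x^3 + 4*x + C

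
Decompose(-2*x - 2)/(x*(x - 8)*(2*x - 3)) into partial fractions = 20/(39*(2*x - 3)) - 9/(52*(x - 8)) - 1/(12*x)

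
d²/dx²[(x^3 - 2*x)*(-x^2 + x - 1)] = -20*x^3 + 12*x^2 + 6*x - 4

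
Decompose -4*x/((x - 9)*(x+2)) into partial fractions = -8/(11*(x + 2)) - 36/(11*(x - 9))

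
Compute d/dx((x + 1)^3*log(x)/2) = (3*x^3*log(x) + x^3 + 6*x^2*log(x) + 3*x^2 + 3*x*log(x) + 3*x + 1)/(2*x)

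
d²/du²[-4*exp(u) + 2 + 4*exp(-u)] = (4 - 4*exp(2*u))*exp(-u)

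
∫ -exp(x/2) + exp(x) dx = (exp(x/2) - 1)^2 + C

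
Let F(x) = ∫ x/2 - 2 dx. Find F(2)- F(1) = -5/4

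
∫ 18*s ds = 9*s^2 + C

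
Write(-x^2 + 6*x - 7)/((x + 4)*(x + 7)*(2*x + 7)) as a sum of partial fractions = -23/(2*x + 7) - 14/(3*(x + 7)) + 47/(3*(x + 4))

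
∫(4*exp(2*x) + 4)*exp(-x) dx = 8*sinh(x) + C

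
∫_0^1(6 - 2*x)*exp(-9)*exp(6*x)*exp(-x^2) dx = -exp(-9) + exp(-4)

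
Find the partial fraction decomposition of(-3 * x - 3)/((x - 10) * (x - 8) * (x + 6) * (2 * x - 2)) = -15/(3136*(x + 6)) - 1/(147*(x - 1)) + 27/(392*(x - 8)) - 11/(192*(x - 10))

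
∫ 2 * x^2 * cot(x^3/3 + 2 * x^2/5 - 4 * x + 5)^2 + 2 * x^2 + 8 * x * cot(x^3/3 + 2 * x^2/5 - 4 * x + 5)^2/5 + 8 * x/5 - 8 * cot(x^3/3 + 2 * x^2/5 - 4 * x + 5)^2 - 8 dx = -2*cot(x^3/3 + 2*x^2/5 - 4*x + 5) + C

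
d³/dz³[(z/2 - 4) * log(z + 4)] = (-z - 28)/(2*z^3 + 24*z^2 + 96*z + 128)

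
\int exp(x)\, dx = exp(x) + C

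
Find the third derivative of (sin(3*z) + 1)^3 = 81*(-9*sin(3*z)^2 - 8*sin(3*z) + 1)*cos(3*z)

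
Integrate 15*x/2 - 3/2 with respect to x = 15*x^2/4 - 3*x/2 + C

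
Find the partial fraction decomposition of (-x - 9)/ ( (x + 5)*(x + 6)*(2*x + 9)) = -6/(2*x + 9) - 1/(x + 6) + 4/(x + 5)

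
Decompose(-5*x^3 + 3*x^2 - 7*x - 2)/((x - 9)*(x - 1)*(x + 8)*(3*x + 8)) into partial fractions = 163/(280*(3*x + 8)) - 1403/(1224*(x + 8)) + 1/(72*(x - 1)) - 3467/(4760*(x - 9))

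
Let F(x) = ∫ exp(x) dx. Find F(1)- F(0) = -1 + E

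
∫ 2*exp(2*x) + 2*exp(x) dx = (exp(x) + 1)^2 + C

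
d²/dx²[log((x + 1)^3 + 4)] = (-3*x^4 - 12*x^3 - 18*x^2 + 12*x + 21)/(x^6 + 6*x^5 + 15*x^4 + 28*x^3 + 39*x^2 + 30*x + 25)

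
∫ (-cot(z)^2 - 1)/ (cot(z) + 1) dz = log(cot(z) + 1) + C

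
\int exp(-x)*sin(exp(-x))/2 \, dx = cos(exp(-x))/2 + C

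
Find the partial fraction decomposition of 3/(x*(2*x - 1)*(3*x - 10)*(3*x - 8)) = -27/(208*(3*x - 8)) + 27/(340*(3*x - 10)) + 24/(221*(2*x - 1)) - 3/(80*x)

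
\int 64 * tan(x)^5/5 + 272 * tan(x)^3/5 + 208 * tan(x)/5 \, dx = 8*(2*tan(x)^2 + 13)*tan(x)^2/5 + C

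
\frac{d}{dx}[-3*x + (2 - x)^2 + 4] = 2*x - 7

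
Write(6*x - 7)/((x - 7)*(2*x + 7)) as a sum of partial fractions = 8/(3*(2*x + 7)) + 5/(3*(x - 7))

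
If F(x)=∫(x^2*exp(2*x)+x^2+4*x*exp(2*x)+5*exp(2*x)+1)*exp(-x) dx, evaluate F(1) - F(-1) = -8*exp(-1) + 8*E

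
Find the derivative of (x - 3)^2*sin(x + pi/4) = x^2*cos(x + pi/4) + 2*x*sin(x + pi/4) - 6*x*cos(x + pi/4) - 6*sin(x + pi/4) + 9*cos(x + pi/4)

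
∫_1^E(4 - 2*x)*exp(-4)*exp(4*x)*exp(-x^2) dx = -exp(-1) + exp(-(-2 + E)^2)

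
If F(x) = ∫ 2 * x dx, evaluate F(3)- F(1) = 8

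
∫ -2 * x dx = -x^2 + C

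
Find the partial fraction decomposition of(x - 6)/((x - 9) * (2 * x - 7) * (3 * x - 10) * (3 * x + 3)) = -24/(221*(3*x - 10)) + 20/(297*(2*x - 7)) + 7/(3510*(x + 1)) + 1/(1870*(x - 9))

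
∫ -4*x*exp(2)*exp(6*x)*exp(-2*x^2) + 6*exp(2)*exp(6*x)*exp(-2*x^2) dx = exp(-2*x^2 + 6*x + 2) + C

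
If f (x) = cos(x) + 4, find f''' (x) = sin(x)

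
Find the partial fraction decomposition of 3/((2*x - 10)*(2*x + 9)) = -3/(19*(2*x + 9)) + 3/(38*(x - 5))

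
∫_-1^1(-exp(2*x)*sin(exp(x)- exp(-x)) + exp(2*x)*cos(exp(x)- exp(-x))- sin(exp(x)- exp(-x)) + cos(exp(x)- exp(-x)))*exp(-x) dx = 2*sin(E - exp(-1))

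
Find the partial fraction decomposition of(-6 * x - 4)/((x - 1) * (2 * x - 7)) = -10/(2*x - 7) + 2/(x - 1)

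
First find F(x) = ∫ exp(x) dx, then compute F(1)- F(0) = -1 + E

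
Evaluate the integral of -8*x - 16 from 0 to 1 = -20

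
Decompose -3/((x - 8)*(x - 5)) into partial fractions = 1/(x - 5) - 1/(x - 8)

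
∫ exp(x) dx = exp(x) + C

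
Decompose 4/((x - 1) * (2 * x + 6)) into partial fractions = -1/(2*(x + 3)) + 1/(2*(x - 1))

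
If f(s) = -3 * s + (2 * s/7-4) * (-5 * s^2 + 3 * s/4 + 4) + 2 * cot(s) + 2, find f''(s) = -60*s/7 + 283/7 + 4*cos(s)/sin(s)^3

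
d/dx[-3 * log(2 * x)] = -3/x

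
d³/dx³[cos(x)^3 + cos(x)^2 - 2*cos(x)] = (-27*sin(x)^2 + 8*cos(x) + 19)*sin(x)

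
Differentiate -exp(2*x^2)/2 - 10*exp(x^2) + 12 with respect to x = -2*x*exp(2*x^2) - 20*x*exp(x^2)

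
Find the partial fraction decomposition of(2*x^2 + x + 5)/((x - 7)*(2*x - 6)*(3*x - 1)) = 5/(32*(3*x - 1)) - 13/(32*(x - 3)) + 11/(16*(x - 7))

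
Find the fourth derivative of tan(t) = 24*tan(t)^5 + 40*tan(t)^3 + 16*tan(t)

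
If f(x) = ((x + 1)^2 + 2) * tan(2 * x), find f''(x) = 8*x^2*tan(2*x)^3 + 8*x^2*tan(2*x) + 16*x*tan(2*x)^3 + 8*x*tan(2*x)^2 + 16*x*tan(2*x) + 8*x + 24*tan(2*x)^3 + 8*tan(2*x)^2 + 26*tan(2*x) + 8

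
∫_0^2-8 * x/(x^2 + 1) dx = -4*log(5)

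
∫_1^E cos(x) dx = -sin(1) + sin(E)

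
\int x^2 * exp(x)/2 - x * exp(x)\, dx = (x - 2)^2*exp(x)/2 + C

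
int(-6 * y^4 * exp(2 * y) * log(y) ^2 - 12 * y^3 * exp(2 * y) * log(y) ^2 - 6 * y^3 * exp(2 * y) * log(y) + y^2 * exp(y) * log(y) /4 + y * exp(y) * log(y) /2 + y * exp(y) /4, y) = y^2*(-12*y^2*exp(y)*log(y) + 1)*exp(y)*log(y)/4 + C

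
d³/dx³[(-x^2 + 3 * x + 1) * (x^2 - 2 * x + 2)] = 30 - 24*x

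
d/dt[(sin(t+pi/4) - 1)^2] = cos(2*t) - 2*cos(t + pi/4)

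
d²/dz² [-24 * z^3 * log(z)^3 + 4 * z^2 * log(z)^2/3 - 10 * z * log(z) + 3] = (-432*z^2*log(z)^3 - 1080*z^2*log(z)^2 - 432*z^2*log(z) + 8*z*log(z)^2 + 24*z*log(z) + 8*z - 30)/(3*z)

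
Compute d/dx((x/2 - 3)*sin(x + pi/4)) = x*cos(x + pi/4)/2 + sin(x + pi/4)/2 - 3*cos(x + pi/4)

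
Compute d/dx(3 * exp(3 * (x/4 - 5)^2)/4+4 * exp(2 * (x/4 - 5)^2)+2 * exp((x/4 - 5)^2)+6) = x*exp(x^2/16 - 5*x/2 + 25)/4 + x*exp(x^2/8 - 5*x + 50) + 9*x*exp(3*x^2/16 - 15*x/2 + 75)/32 - 5*exp(x^2/16 - 5*x/2 + 25) - 20*exp(x^2/8 - 5*x + 50) - 45*exp(3*x^2/16 - 15*x/2 + 75)/8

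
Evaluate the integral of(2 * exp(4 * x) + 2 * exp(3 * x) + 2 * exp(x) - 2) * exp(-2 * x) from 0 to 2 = -1 + (-exp(-2) + 1 + exp(2))^2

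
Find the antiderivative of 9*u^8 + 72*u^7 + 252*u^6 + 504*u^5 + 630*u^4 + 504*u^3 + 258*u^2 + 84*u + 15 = u^9 + 9*u^8 + 36*u^7 + 84*u^6 + 126*u^5 + 126*u^4 + 86*u^3 + 42*u^2 + 15*u + C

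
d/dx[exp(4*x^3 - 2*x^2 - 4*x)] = 12*x^2*exp(4*x^3 - 2*x^2 - 4*x) - 4*x*exp(4*x^3 - 2*x^2 - 4*x) - 4*exp(4*x^3 - 2*x^2 - 4*x)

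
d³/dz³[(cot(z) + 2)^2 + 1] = -24*cot(z)^5 - 24*cot(z)^4 - 40*cot(z)^3 - 32*cot(z)^2 - 16*cot(z) - 8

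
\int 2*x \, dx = x^2 + C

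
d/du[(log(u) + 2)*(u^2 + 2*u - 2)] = (2*u^2*log(u) + 5*u^2 + 2*u*log(u) + 6*u - 2)/u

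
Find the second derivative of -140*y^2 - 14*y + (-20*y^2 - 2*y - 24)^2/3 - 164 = 1600*y^2 + 160*y + 1088/3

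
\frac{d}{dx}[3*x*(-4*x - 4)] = -24*x - 12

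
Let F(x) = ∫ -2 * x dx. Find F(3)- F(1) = -8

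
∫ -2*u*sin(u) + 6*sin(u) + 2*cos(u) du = (2*u - 6)*cos(u) + C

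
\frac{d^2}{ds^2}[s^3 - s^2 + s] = 6*s - 2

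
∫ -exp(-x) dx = exp(-x) + C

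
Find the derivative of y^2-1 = 2*y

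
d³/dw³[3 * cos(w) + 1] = 3*sin(w)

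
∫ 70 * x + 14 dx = 35*x^2 + 14*x + C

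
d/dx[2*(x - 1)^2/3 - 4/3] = 4*x/3 - 4/3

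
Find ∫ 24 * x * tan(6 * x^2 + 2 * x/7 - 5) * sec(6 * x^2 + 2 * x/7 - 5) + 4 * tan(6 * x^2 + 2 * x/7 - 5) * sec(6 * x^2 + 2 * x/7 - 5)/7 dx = 2*sec(6*x^2 + 2*x/7 - 5) + C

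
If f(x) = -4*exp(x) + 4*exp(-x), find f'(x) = (-4*exp(2*x) - 4)*exp(-x)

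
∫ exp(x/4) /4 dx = exp(x/4) + C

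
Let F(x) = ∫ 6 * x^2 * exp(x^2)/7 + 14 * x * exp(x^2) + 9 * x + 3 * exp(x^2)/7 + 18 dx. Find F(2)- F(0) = 47 + 55*exp(4)/7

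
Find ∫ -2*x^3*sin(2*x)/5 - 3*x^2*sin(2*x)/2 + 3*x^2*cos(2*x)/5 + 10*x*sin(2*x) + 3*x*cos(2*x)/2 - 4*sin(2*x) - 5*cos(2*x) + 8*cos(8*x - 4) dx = (x^3/5 + 3*x^2/4 - 5*x + 2)*cos(2*x) + sin(8*x - 4) + C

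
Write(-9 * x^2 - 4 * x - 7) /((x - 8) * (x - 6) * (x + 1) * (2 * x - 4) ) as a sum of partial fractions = 2/(63*(x + 1)) - 17/(48*(x - 2)) + 355/(112*(x - 6)) - 205/(72*(x - 8))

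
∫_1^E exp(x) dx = -E + exp(E)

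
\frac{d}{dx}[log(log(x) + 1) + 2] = 1/(x*log(x) + x)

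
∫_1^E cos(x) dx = -sin(1) + sin(E)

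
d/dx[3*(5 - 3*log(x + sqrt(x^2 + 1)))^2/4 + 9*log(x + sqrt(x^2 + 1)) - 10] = (27*x*log(x + sqrt(x^2 + 1)) - 27*x + 27*sqrt(x^2 + 1)*log(x + sqrt(x^2 + 1)) - 27*sqrt(x^2 + 1))/(2*x^2 + 2*x*sqrt(x^2 + 1) + 2)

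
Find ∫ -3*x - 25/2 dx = -3*x^2/2 - 25*x/2 + C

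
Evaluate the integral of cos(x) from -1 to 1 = 2*sin(1)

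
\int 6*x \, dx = 3*x^2 + C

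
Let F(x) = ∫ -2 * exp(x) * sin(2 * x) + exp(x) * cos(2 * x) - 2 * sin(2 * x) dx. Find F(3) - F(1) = (-E - 1)*cos(2) + (1 + exp(3))*cos(6)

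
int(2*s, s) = s^2 + C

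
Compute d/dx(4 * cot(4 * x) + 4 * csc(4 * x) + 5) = -16*cot(4*x)^2 - 16*cot(4*x)*csc(4*x) - 16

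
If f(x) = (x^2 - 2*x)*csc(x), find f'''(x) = (x^2*cos(x)/sin(x) - 6*x^2*cos(x)/sin(x)^3 - 6*x - 2*x*cos(x)/sin(x) + 12*x/sin(x)^2 + 12*x*cos(x)/sin(x)^3 + 6 - 6*cos(x)/sin(x) - 12/sin(x)^2)/sin(x)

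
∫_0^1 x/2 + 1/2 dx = 3/4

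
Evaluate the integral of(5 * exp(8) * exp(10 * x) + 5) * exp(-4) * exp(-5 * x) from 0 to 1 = -exp(4) - exp(-9) + exp(-4) + exp(9)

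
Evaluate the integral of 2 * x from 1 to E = -1 + exp(2)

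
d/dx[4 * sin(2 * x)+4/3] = 8*cos(2*x)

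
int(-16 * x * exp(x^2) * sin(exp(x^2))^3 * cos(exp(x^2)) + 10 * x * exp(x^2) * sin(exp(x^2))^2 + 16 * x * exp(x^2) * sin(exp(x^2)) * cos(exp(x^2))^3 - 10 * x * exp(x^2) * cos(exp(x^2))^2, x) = -5*sin(2*exp(x^2))/2 - cos(4*exp(x^2))/2 + C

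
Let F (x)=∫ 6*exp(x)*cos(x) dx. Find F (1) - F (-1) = 3*sqrt(2)*(-exp(-1)*cos(pi/4 + 1) + E*sin(pi/4 + 1))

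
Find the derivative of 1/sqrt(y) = -1/(2*y^(3/2))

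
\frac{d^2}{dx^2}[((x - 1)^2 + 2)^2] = 12*x^2 - 24*x + 20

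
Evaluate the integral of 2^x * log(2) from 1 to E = -2 + 2^E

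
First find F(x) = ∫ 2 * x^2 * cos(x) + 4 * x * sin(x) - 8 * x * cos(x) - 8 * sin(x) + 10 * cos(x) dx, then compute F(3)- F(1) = -4*sin(1) + 4*sin(3)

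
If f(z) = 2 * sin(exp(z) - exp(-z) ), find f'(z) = 2*(exp(2*z) + 1)*exp(-z)*cos(exp(z) - exp(-z))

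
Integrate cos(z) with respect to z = sin(z) + C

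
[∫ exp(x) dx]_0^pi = -1 + exp(pi)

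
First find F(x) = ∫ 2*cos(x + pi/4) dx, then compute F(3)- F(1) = -2*sin(pi/4 + 1) + 2*sin(pi/4 + 3)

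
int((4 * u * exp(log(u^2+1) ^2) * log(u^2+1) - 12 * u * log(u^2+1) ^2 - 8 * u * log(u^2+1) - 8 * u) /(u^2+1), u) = exp(log(u^2 + 1)^2) - 2*log(u^2 + 1)^3 - 2*log(u^2 + 1)^2 - 4*log(u^2 + 1) + C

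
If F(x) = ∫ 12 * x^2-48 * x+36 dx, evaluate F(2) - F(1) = -8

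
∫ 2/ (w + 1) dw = log(w^2 + 2*w + 1) + C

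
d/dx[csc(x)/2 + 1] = -cot(x)*csc(x)/2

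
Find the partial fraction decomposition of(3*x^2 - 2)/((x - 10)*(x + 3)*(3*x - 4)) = -15/(169*(3*x - 4)) + 25/(169*(x + 3)) + 149/(169*(x - 10))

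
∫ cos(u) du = sin(u) + C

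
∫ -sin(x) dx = cos(x) + C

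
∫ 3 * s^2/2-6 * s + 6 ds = s^3/2 - 3*s^2 + 6*s + C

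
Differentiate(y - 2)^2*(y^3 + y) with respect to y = 5*y^4 - 16*y^3 + 15*y^2 - 8*y + 4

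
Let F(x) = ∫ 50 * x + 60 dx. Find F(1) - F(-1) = 120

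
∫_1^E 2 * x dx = -1 + exp(2)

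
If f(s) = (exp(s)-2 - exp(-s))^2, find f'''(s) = (8*exp(4*s) - 4*exp(3*s) - 4*exp(s) - 8)*exp(-2*s)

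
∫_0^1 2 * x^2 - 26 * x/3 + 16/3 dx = 5/3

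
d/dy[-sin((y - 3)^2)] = 2*(3 - y)*cos(y^2 - 6*y + 9)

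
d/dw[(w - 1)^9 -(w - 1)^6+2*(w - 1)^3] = 9*w^8 - 72*w^7 + 252*w^6 - 510*w^5 + 660*w^4 - 564*w^3 + 318*w^2 - 114*w + 21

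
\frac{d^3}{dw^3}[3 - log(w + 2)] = -2/(w^3 + 6*w^2 + 12*w + 8)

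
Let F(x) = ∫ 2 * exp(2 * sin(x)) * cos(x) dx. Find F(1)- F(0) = -1 + exp(2*sin(1))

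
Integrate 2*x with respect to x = x^2 + C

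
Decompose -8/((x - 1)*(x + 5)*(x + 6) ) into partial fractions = -8/(7*(x + 6)) + 4/(3*(x + 5)) - 4/(21*(x - 1))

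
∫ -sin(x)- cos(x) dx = -sin(x) + cos(x) + C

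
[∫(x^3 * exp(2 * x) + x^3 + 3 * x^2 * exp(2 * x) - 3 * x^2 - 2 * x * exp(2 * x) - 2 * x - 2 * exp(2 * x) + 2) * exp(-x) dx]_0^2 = -4*exp(-2) + 4*exp(2)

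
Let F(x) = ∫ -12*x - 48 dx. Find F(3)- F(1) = -144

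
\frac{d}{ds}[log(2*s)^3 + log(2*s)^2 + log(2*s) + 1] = (3*log(s)^2 + 2*log(s) + 6*log(2)*log(s) + 1 + 2*log(2) + 3*log(2)^2)/s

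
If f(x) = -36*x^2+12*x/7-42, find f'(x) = 12/7 - 72*x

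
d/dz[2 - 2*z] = -2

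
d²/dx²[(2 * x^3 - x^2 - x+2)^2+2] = 120*x^4 - 80*x^3 - 36*x^2 + 60*x - 6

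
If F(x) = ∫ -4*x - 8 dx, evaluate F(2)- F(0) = -24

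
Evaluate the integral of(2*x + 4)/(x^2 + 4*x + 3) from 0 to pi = -log(9) + log(-3 + 3*(2 + pi)^2)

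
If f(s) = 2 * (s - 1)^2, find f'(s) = 4*s - 4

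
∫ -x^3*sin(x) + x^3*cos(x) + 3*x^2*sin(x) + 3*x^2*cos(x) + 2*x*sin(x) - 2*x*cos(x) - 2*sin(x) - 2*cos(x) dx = sqrt(2)*x*(x^2 - 2)*sin(x + pi/4) + C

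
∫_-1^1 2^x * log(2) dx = 3/2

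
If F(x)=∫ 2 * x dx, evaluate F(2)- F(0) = 4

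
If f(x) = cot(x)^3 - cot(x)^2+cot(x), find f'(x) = -3*cot(x)^4 + 2*cot(x)^3 - 4*cot(x)^2 + 2*cot(x) - 1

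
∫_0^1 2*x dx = 1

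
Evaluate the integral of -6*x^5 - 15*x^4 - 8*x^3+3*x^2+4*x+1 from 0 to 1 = -2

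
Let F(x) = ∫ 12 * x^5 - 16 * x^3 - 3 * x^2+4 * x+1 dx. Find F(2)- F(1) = 66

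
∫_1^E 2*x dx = -1 + exp(2)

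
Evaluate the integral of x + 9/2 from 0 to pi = -18 - 3*pi/2 + 2*(pi/2 + 3)^2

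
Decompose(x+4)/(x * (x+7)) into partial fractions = 3/(7*(x + 7)) + 4/(7*x)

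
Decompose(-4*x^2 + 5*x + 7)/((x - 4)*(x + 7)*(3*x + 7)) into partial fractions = 17/(19*(3*x + 7)) - 16/(11*(x + 7)) - 37/(209*(x - 4))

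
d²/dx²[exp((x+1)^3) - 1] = 9*x^4*exp(x^3 + 3*x^2 + 3*x + 1) + 36*x^3*exp(x^3 + 3*x^2 + 3*x + 1) + 54*x^2*exp(x^3 + 3*x^2 + 3*x + 1) + 42*x*exp(x^3 + 3*x^2 + 3*x + 1) + 15*exp(x^3 + 3*x^2 + 3*x + 1)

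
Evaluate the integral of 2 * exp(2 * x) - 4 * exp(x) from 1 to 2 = -(-2 + E)^2 + (-2 + exp(2))^2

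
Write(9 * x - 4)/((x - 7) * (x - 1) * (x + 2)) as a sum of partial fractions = -22/(27*(x + 2)) - 5/(18*(x - 1)) + 59/(54*(x - 7))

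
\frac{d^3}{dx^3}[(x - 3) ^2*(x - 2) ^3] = 60*x^2 - 288*x + 342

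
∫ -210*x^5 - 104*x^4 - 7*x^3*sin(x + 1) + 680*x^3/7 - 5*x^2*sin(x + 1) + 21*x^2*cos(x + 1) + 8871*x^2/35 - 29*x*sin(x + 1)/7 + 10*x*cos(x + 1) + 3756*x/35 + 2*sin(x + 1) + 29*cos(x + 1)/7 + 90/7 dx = (7*x^3/5 + x^2 + 29*x/35 - 2/5)*(-25*x^3 + 3*x^2 + 30*x + 5*cos(x + 1) + 30) + C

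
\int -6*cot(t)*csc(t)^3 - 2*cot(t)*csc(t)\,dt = 2*(csc(t)^2 + 1)*csc(t) + C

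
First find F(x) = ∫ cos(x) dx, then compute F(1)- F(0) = sin(1)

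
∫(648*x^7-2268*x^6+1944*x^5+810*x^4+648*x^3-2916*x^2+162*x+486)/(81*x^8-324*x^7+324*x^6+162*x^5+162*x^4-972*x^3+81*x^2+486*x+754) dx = log((3*x^2 - 3*x + (-3*x^2 + 3*x + 2)^2 + 23)^2/25 + 1) + C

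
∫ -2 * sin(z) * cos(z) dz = cos(z)^2 + C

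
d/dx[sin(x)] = cos(x)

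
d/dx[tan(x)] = cos(x)^(-2)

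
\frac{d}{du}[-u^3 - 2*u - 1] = -3*u^2 - 2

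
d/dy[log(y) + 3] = 1/y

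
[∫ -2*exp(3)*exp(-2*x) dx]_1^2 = -E + exp(-1)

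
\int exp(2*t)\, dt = exp(2*t)/2 + C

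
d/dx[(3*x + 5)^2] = 18*x + 30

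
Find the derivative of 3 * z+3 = 3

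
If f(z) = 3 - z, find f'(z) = -1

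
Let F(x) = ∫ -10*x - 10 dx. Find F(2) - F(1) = -25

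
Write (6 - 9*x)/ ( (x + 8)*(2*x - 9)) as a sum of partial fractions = -69/(25*(2*x - 9)) - 78/(25*(x + 8))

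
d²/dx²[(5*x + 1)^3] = 750*x + 150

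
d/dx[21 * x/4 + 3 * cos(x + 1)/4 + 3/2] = 21/4 - 3*sin(x + 1)/4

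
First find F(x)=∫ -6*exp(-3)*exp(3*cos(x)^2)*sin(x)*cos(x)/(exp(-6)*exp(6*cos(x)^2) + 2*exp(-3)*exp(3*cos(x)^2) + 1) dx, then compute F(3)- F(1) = -1/(1 + exp(3*sin(1)^2)) + 1/(1 + exp(3*sin(3)^2))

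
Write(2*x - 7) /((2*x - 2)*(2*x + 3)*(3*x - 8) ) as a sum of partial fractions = -3/(50*(3*x - 8)) - 4/(25*(2*x + 3)) + 1/(10*(x - 1))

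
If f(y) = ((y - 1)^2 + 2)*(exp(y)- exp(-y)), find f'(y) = (y^2*exp(2*y) + y^2 - 4*y + exp(2*y) + 5)*exp(-y)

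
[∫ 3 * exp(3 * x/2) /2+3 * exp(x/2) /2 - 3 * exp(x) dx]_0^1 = (-1 + exp(1/2))^3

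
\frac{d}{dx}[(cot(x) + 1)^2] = -2*(1 + cos(x)/sin(x))/sin(x)^2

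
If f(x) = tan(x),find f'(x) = cos(x)^(-2)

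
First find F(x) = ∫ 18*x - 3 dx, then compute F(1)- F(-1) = -6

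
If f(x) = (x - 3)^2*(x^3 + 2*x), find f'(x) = 5*x^4 - 24*x^3 + 33*x^2 - 24*x + 18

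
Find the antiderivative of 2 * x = x^2 + C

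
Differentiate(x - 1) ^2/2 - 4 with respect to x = x - 1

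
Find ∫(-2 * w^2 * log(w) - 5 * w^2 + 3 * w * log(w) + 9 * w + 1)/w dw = (log(w) + 2)*(-w^2 + 3*w + 1) + C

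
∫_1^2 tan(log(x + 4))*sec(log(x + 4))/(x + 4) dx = sec(log(6)) - sec(log(5))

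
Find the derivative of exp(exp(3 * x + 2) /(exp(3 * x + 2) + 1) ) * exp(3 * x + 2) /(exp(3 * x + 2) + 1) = (3*exp(3*x + 2 + exp(2)*exp(3*x)/(exp(2)*exp(3*x) + 1)) + 6*exp(6*x + 4 + exp(2)*exp(3*x)/(exp(2)*exp(3*x) + 1)))/(exp(6)*exp(9*x) + 3*exp(4)*exp(6*x) + 3*exp(2)*exp(3*x) + 1)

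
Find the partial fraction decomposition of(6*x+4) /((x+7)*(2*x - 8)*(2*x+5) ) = 22/(117*(2*x + 5)) - 19/(99*(x + 7)) + 14/(143*(x - 4))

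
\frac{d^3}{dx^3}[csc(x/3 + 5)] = -(cos(x/3 + 5)^2 + 5)*cos(x/3 + 5)/(27*sin(x/3 + 5)^4)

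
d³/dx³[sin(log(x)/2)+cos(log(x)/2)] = (-sin(log(x)/2) + 13*cos(log(x)/2))/(8*x^3)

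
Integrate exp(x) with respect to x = exp(x) + C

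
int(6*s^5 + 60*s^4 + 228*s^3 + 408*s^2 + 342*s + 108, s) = s^6 + 12*s^5 + 57*s^4 + 136*s^3 + 171*s^2 + 108*s + C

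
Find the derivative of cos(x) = -sin(x)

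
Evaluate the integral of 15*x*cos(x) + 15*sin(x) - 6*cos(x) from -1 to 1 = -12*sin(1)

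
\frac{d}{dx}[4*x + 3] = 4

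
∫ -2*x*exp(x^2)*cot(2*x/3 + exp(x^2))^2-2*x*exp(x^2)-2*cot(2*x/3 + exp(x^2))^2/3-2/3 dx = cot(2*x/3 + exp(x^2)) + C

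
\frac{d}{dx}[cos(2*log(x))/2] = -sin(2*log(x))/x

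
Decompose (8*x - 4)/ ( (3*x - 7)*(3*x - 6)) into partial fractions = 44/(3*(3*x - 7)) - 4/(x - 2)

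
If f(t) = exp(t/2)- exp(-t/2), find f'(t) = (exp(t) + 1)*exp(-t/2)/2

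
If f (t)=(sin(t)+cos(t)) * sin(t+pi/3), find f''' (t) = -4*sqrt(2)*cos(2*t + pi/12)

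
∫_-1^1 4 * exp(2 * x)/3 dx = -2*exp(-2)/3 + 2*exp(2)/3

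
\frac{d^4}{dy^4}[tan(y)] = 24*tan(y)^5 + 40*tan(y)^3 + 16*tan(y)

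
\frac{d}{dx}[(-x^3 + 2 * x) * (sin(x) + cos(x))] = sqrt(2)*(-x^3*cos(x + pi/4) - 3*x^2*sin(x + pi/4) + 2*x*cos(x + pi/4) + 2*sin(x + pi/4))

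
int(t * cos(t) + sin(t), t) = t*sin(t) + C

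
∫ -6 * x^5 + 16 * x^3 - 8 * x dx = -x^6 + 4*x^4 - 4*x^2 + C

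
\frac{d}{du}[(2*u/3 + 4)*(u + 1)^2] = 2*u^2 + 32*u/3 + 26/3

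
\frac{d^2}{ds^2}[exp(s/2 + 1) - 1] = exp(s/2 + 1)/4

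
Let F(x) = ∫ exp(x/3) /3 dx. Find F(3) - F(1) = E - exp(1/3)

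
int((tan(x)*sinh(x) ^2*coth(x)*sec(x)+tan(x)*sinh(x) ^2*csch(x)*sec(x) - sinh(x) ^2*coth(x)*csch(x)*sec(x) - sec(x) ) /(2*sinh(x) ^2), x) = (coth(x) + csch(x))*sec(x)/2 + C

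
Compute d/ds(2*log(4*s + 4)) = 2/(s + 1)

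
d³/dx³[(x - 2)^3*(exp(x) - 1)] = x^3*exp(x) + 3*x^2*exp(x) - 6*x*exp(x) - 2*exp(x) - 6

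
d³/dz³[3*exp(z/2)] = 3*exp(z/2)/8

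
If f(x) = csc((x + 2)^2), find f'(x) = -4*(x + 2)*cos(x^2 + 4*x + 4)/(1 - cos(2*(x^2 + 4*x + 4)))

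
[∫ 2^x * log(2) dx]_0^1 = 1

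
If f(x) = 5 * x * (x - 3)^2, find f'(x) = 15*x^2 - 60*x + 45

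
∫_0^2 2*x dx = 4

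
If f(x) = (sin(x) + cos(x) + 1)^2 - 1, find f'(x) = 2*cos(2*x) + 2*sqrt(2)*cos(x + pi/4)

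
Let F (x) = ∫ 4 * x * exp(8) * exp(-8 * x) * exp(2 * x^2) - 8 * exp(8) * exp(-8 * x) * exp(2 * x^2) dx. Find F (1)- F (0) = -exp(8) + exp(2)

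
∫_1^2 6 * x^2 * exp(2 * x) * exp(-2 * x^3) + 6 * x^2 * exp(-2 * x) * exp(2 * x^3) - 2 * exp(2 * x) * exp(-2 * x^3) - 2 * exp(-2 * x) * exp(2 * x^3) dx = -exp(-12) + exp(12)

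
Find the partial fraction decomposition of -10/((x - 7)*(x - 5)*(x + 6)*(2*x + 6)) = 5/(429*(x + 6)) - 1/(48*(x + 3)) + 5/(176*(x - 5)) - 1/(52*(x - 7))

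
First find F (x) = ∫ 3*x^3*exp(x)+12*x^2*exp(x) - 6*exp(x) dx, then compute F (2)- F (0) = 24*exp(2)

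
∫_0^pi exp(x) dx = -1 + exp(pi)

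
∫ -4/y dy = -4*log(y) + C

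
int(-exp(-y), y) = exp(-y) + C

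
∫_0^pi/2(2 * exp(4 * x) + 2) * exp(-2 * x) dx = -exp(-pi) + exp(pi)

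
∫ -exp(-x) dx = exp(-x) + C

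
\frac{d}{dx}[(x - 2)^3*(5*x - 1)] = 20*x^3 - 93*x^2 + 132*x - 52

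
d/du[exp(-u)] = -exp(-u)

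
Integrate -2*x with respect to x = -x^2 + C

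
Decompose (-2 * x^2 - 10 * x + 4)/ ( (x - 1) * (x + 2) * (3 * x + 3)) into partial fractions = 16/(9*(x + 2)) - 2/(x + 1) - 4/(9*(x - 1))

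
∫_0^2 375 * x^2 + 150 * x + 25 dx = 1350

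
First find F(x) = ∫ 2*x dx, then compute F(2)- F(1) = 3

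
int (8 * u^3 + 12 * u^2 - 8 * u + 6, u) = 2*u^4 + 4*u^3 - 4*u^2 + 6*u + C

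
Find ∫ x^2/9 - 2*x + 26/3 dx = x^3/27 - x^2 + 26*x/3 + C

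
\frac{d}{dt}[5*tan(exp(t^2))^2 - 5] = 20*t*exp(t^2)*sin(exp(t^2))/cos(exp(t^2))^3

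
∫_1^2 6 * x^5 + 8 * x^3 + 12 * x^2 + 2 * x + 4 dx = 128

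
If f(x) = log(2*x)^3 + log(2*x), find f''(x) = (-3*log(x)^2 - 6*log(2)*log(x) + 6*log(x) - 3*log(2)^2 - 1 + 6*log(2))/x^2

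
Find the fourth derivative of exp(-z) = exp(-z)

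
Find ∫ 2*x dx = x^2 + C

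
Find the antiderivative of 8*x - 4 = 4*x^2 - 4*x + C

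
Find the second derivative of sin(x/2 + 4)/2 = -sin(x/2 + 4)/8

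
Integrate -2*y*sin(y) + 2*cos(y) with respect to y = 2*y*cos(y) + C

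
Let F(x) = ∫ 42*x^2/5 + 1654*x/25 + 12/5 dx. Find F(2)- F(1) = 3031/25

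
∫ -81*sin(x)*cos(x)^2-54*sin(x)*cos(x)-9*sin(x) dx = (3*cos(x) + 1)^3 + C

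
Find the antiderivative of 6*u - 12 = 3*u^2 - 12*u + C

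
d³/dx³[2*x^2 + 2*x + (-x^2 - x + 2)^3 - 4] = -120*x^3 - 180*x^2 + 72*x + 66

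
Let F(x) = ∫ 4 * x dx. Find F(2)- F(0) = 8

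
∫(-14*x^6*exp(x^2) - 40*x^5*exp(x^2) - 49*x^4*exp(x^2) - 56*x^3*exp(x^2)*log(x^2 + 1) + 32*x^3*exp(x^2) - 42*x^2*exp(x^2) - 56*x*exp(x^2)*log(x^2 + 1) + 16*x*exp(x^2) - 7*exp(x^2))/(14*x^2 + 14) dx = (-7*x^3 - 20*x^2 - 7*x - 28*log(x^2 + 1) + 56)*exp(x^2)/14 + C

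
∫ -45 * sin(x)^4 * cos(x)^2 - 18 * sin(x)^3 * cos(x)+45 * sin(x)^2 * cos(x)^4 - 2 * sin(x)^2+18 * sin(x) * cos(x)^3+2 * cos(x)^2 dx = 15*sin(x)^3*cos(x)^3 + sin(2*x) - 9*cos(4*x)/8 + C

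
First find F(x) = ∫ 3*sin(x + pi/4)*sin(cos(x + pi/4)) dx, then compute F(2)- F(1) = -3*cos(cos(pi/4 + 1)) + 3*cos(cos(pi/4 + 2))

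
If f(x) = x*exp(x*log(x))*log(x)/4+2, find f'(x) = x*exp(x*log(x))*log(x)^2/4 + x*exp(x*log(x))*log(x)/4 + exp(x*log(x))*log(x)/4 + exp(x*log(x))/4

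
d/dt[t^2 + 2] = 2*t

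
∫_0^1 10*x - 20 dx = -15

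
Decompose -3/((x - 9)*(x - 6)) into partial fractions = 1/(x - 6) - 1/(x - 9)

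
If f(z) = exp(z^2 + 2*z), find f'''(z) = 8*z^3*exp(z^2 + 2*z) + 24*z^2*exp(z^2 + 2*z) + 36*z*exp(z^2 + 2*z) + 20*exp(z^2 + 2*z)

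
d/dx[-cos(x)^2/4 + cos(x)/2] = (cos(x) - 1)*sin(x)/2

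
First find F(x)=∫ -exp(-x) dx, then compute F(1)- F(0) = -1 + exp(-1)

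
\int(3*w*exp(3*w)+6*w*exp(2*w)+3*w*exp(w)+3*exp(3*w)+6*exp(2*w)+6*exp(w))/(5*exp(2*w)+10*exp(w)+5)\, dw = 3*(w*(exp(w) + 1) + 1)*exp(w)/(5*(exp(w) + 1)) + C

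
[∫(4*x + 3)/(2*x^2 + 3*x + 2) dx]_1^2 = -log(14) + log(32)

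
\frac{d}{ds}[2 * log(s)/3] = 2/(3*s)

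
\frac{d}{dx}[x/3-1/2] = 1/3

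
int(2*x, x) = x^2 + C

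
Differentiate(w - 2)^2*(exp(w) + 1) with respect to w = w^2*exp(w) - 2*w*exp(w) + 2*w - 4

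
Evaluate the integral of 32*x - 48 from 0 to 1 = -32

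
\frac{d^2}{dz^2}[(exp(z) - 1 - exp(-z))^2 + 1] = (4*exp(4*z) - 2*exp(3*z) + 2*exp(z) + 4)*exp(-2*z)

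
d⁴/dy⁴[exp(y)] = exp(y)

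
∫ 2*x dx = x^2 + C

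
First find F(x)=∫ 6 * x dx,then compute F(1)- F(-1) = 0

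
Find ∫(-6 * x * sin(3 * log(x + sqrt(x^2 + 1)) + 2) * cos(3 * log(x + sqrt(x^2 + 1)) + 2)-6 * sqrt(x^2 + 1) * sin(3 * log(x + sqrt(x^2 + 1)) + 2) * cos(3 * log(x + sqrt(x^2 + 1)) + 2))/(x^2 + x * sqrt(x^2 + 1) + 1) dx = cos(3*log(x + sqrt(x^2 + 1)) + 2)^2 + C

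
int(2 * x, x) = x^2 + C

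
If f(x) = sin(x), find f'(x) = cos(x)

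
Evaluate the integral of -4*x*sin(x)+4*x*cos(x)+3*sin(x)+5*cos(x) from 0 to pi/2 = 2*pi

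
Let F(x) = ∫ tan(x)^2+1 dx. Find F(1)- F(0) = tan(1)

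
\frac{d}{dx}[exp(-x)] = -exp(-x)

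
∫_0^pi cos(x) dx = 0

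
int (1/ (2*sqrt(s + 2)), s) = sqrt(s + 2) + C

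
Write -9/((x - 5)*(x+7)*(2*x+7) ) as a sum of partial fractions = 36/(119*(2*x + 7)) - 3/(28*(x + 7)) - 3/(68*(x - 5))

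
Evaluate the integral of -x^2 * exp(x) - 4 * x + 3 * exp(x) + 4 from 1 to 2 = -2*E - 2 + exp(2)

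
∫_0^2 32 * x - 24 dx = 16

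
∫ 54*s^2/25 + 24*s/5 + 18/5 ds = 18*s^3/25 + 12*s^2/5 + 18*s/5 + C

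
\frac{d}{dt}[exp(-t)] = -exp(-t)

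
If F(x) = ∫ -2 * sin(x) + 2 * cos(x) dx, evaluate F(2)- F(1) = 2*sqrt(2)*(-sin(pi/4 + 1) + sin(pi/4 + 2))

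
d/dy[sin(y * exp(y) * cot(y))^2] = (y/tan(y) - y/sin(y)^2 + 1/tan(y))*exp(y)*sin(2*y*exp(y)/tan(y))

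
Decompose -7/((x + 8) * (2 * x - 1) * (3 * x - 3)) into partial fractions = 28/(51*(2*x - 1)) - 7/(459*(x + 8)) - 7/(27*(x - 1))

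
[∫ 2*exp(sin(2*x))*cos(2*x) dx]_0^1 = -1 + exp(sin(2))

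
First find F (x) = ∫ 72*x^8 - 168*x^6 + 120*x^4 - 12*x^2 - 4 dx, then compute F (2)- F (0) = 1752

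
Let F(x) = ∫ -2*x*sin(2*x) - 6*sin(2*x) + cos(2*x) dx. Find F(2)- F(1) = 5*cos(4) - 4*cos(2)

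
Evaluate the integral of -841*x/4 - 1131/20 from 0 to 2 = -2668/5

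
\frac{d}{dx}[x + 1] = 1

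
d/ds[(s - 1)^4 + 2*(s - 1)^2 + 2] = 4*s^3 - 12*s^2 + 16*s - 8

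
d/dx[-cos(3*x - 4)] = 3*sin(3*x - 4)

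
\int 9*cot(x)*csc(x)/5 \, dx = -9/(5*sin(x)) + C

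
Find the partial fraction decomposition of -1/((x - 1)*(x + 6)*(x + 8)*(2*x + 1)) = 8/(495*(2*x + 1)) + 1/(270*(x + 8)) - 1/(154*(x + 6)) - 1/(189*(x - 1))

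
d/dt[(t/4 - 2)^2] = t/8 - 1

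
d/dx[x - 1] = 1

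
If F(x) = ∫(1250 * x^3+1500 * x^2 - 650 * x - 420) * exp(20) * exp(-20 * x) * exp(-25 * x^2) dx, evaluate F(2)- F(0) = -20*exp(20) - 120*exp(-120)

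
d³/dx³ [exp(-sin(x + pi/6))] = (-3*sin(2*x + pi/3)/2 - cos(x + pi/6)^3 + cos(x + pi/6))*exp(-sin(x + pi/6))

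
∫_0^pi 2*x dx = pi^2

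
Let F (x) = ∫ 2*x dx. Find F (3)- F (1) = 8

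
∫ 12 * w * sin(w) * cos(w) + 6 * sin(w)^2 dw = 6*w*sin(w)^2 + C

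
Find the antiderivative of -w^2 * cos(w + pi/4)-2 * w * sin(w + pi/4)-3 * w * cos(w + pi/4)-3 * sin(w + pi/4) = -w*(w + 3)*sin(w + pi/4) + C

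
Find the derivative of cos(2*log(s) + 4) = -2*sin(2*log(s) + 4)/s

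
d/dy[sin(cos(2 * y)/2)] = -sin(2*y)*cos(cos(2*y)/2)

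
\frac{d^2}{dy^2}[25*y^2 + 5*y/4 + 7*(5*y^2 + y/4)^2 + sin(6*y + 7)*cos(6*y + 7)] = 2100*y^2 + 105*y - 72*sin(12*y + 14) + 407/8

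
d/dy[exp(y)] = exp(y)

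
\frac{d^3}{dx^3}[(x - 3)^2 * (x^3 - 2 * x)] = 60*x^2 - 144*x + 42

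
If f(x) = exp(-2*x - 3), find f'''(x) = -8*exp(-2*x - 3)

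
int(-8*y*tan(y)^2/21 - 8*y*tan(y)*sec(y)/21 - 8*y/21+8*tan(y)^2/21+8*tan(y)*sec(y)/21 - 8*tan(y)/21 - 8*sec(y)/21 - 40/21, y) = 8*(1 - y)*(tan(y) + sec(y) + 6)/21 + C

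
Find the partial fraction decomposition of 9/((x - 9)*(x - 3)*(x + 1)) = 9/(40*(x + 1)) - 3/(8*(x - 3)) + 3/(20*(x - 9))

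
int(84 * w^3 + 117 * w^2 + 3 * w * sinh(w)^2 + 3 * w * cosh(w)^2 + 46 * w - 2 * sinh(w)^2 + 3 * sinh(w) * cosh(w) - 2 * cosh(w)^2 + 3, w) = (3*w - 2)*sinh(2*w)/2 + (3*w^2 + 3*w + 2)*(7*w^2 + 6*w - 3) + C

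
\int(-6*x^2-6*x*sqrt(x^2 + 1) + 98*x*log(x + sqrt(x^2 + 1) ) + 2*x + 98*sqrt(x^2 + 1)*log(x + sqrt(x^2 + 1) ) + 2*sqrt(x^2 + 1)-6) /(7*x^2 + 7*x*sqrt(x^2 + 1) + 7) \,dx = -6*x/7 + 7*log(x + sqrt(x^2 + 1))^2 + 2*log(x + sqrt(x^2 + 1))/7 + C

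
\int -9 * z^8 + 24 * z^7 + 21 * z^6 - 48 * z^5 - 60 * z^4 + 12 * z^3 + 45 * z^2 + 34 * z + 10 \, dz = -z^9 + 3*z^8 + 3*z^7 - 8*z^6 - 12*z^5 + 3*z^4 + 15*z^3 + 17*z^2 + 10*z + C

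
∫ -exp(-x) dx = exp(-x) + C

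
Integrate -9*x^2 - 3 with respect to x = -3*x^3 - 3*x + C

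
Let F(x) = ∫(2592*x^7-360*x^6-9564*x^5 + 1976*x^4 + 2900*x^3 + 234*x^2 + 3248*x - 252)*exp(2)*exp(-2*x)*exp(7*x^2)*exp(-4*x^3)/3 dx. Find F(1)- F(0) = -184*exp(2)/3 + 296*exp(3)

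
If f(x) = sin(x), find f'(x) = cos(x)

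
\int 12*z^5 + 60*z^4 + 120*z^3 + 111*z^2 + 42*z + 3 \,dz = 2*z^6 + 12*z^5 + 30*z^4 + 37*z^3 + 21*z^2 + 3*z + C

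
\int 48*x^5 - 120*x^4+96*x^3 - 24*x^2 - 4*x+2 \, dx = 8*x^6 - 24*x^5 + 24*x^4 - 8*x^3 - 2*x^2 + 2*x + C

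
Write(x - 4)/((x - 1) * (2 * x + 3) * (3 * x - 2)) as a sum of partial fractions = 30/(13*(3*x - 2)) - 22/(65*(2*x + 3)) - 3/(5*(x - 1))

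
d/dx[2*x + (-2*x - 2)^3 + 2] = -24*x^2 - 48*x - 22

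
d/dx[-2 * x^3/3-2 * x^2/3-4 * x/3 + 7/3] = -2*x^2 - 4*x/3 - 4/3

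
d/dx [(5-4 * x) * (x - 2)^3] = -16*x^3 + 87*x^2 - 156*x + 92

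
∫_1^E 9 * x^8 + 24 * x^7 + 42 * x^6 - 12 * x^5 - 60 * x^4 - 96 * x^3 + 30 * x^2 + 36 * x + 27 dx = (-3 + E + exp(2) + exp(3))^3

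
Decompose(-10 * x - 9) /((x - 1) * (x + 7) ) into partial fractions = -61/(8*(x + 7)) - 19/(8*(x - 1))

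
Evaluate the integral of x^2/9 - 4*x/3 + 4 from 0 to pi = (-2 + pi/3)^3 + 8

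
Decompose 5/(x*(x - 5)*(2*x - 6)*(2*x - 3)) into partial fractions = 20/(63*(2*x - 3)) - 5/(36*(x - 3)) + 1/(28*(x - 5)) - 1/(18*x)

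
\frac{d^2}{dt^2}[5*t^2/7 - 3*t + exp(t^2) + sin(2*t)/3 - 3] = 4*t^2*exp(t^2) + 2*exp(t^2) - 4*sin(2*t)/3 + 10/7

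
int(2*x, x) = x^2 + C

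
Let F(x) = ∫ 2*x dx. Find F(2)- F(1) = 3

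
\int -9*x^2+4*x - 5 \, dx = -3*x^3 + 2*x^2 - 5*x + C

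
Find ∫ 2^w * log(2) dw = 2^w + C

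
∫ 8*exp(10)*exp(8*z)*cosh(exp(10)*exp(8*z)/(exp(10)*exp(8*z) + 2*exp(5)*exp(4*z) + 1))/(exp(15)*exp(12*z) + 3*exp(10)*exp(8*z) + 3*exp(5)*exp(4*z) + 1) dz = sinh(exp(8*z + 10)/(exp(4*z + 5) + 1)^2) + C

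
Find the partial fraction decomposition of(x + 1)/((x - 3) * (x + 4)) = 3/(7*(x + 4)) + 4/(7*(x - 3))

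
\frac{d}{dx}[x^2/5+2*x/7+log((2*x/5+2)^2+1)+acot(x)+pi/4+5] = (56*x^5 + 600*x^4 + 2486*x^3 + 3110*x^2 + 1030*x - 1725)/(140*x^4 + 1400*x^3 + 4515*x^2 + 1400*x + 4375)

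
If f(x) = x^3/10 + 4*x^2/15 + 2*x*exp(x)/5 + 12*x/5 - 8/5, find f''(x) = 2*x*exp(x)/5 + 3*x/5 + 4*exp(x)/5 + 8/15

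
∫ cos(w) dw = sin(w) + C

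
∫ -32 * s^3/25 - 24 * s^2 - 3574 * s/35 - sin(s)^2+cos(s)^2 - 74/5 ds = -8*s^4/25 - 8*s^3 - 1787*s^2/35 - 74*s/5 + sin(2*s)/2 + C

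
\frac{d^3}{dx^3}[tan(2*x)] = 48*tan(2*x)^4 + 64*tan(2*x)^2 + 16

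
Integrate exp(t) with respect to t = exp(t) + C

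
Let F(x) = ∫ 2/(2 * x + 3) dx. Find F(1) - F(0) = log(5/3)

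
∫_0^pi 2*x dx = pi^2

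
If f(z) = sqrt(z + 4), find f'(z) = 1/(2*sqrt(z + 4))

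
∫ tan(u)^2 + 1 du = tan(u) + C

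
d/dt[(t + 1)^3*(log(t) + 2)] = (3*t^3*log(t) + 7*t^3 + 6*t^2*log(t) + 15*t^2 + 3*t*log(t) + 9*t + 1)/t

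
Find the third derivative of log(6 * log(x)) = (2*log(x)^2 + 3*log(x) + 2)/(x^3*log(x)^3)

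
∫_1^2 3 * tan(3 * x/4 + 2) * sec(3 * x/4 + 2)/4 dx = sec(7/2) - sec(11/4)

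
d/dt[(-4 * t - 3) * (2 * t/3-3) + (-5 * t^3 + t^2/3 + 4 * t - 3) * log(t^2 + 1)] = (-45*t^4*log(t^2 + 1) - 30*t^4 + 2*t^3*log(t^2 + 1) - 14*t^3 - 33*t^2*log(t^2 + 1) + 54*t^2 + 2*t*log(t^2 + 1) - 34*t + 12*log(t^2 + 1) + 30)/(3*t^2 + 3)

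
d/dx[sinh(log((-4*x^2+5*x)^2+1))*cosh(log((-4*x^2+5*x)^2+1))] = 2*x*(32*x^2 - 60*x + 25)*cosh(2*log(16*x^4 - 40*x^3 + 25*x^2 + 1))/(16*x^4 - 40*x^3 + 25*x^2 + 1)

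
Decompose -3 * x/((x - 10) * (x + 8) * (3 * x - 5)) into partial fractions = 9/(145*(3*x - 5)) + 4/(87*(x + 8)) - 1/(15*(x - 10))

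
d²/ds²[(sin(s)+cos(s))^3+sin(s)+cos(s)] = sqrt(2)*(-5*sin(s + pi/4) + 9*cos(3*s + pi/4))/2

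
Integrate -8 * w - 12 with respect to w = -4*w^2 - 12*w + C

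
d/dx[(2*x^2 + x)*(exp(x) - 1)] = 2*x^2*exp(x) + 5*x*exp(x) - 4*x + exp(x) - 1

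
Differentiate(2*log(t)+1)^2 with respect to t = (8*log(t) + 4)/t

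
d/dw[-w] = -1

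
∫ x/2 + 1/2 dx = x^2/4 + x/2 + C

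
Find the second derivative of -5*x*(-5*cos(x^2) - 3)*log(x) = (-100*x^4*log(x)*cos(x^2) - 150*x^2*log(x)*sin(x^2) - 100*x^2*sin(x^2) + 25*cos(x^2) + 15)/x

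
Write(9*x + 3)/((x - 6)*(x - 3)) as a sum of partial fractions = -10/(x - 3) + 19/(x - 6)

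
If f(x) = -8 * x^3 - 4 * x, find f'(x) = -24*x^2 - 4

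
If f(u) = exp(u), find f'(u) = exp(u)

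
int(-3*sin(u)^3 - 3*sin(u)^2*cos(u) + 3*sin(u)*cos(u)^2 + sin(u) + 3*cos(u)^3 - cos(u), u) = sqrt(2)*sin(2*u)*sin(u + pi/4) + C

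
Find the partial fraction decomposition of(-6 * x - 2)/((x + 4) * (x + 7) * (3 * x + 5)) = 9/(14*(3*x + 5)) + 5/(6*(x + 7)) - 22/(21*(x + 4))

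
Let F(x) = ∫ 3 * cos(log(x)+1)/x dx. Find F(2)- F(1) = -3*sin(1) + 3*sin(log(2) + 1)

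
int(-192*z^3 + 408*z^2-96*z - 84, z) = -48*z^4 + 136*z^3 - 48*z^2 - 84*z + C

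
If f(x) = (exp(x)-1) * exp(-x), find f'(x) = exp(-x)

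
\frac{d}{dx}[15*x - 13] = 15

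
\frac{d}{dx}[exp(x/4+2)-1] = exp(x/4 + 2)/4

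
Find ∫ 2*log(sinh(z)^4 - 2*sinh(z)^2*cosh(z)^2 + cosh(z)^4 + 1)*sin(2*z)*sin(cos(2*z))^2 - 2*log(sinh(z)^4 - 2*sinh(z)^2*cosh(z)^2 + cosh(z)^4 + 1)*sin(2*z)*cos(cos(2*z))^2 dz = log(2)*sin(2*cos(2*z))/2 + C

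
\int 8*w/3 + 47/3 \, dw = 4*w^2/3 + 47*w/3 + C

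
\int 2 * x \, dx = x^2 + C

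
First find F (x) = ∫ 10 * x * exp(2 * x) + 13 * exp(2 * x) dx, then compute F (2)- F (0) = -4 + 14*exp(4)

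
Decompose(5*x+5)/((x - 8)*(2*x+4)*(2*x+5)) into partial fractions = -5/(7*(2*x + 5)) + 1/(4*(x + 2)) + 3/(28*(x - 8))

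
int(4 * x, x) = 2*x^2 + C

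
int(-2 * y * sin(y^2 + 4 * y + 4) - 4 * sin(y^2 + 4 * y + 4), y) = cos((y + 2)^2) + C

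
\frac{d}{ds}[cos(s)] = -sin(s)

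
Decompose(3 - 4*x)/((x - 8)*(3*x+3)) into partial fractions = -7/(27*(x + 1)) - 29/(27*(x - 8))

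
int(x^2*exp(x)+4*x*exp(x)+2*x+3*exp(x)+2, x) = (x + 1)^2*(exp(x) + 1) + C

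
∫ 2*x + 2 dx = x^2 + 2*x + C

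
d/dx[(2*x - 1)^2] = 8*x - 4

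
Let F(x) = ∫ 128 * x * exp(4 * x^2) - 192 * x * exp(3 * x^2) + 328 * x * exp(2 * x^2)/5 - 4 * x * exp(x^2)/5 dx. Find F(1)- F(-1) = 0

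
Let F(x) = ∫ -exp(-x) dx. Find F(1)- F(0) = -1 + exp(-1)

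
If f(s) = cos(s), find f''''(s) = cos(s)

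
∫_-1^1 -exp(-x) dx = -E + exp(-1)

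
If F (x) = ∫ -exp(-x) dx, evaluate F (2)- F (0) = -1 + exp(-2)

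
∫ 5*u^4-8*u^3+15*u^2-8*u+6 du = u^5 - 2*u^4 + 5*u^3 - 4*u^2 + 6*u + C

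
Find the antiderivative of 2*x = x^2 + C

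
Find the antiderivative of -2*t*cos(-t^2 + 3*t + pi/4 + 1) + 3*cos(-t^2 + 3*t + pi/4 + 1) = sin(-t^2 + 3*t + pi/4 + 1) + C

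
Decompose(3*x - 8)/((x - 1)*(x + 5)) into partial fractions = 23/(6*(x + 5)) - 5/(6*(x - 1))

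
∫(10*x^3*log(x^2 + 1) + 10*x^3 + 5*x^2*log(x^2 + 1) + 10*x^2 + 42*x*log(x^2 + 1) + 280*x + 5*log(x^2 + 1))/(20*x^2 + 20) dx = (5*x*(x + 1) + 8*log(x^2 + 1) + 140)*log(x^2 + 1)/20 + C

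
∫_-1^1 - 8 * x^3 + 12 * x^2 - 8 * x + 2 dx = 12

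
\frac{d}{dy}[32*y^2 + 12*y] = 64*y + 12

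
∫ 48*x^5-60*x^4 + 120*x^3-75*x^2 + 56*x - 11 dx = 8*x^6 - 12*x^5 + 30*x^4 - 25*x^3 + 28*x^2 - 11*x + C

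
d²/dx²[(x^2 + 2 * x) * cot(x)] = 2*x^2*cos(x)/sin(x)^3 - 4*x/sin(x)^2 + 4*x*cos(x)/sin(x)^3 + 2/tan(x) - 4/sin(x)^2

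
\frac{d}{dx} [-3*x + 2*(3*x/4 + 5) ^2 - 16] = 9*x/4 + 12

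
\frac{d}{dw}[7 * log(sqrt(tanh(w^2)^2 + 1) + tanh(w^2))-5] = 14*w*(sqrt(2 - 1/cosh(w^2)^2) + sinh(w^2)/cosh(w^2))/((sqrt(tanh(w^2)^2 + 1)*tanh(w^2) + tanh(w^2)^2 + 1)*cosh(w^2)^2)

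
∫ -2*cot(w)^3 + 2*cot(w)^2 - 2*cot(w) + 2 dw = (cot(w) - 1)^2 + C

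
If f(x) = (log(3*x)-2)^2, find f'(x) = (2*log(x) - 4 + 2*log(3))/x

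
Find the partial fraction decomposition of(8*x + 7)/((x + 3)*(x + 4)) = 25/(x + 4) - 17/(x + 3)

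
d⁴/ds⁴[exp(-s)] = exp(-s)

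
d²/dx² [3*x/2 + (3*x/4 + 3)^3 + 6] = 81*x/32 + 81/8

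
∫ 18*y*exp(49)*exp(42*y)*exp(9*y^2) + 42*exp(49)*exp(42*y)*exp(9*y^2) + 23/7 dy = 23*y/7 + exp((3*y + 7)^2) + C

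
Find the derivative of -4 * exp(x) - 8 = -4*exp(x)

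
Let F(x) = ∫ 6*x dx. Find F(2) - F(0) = 12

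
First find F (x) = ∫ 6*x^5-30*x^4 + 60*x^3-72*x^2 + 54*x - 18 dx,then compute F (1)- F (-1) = -96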